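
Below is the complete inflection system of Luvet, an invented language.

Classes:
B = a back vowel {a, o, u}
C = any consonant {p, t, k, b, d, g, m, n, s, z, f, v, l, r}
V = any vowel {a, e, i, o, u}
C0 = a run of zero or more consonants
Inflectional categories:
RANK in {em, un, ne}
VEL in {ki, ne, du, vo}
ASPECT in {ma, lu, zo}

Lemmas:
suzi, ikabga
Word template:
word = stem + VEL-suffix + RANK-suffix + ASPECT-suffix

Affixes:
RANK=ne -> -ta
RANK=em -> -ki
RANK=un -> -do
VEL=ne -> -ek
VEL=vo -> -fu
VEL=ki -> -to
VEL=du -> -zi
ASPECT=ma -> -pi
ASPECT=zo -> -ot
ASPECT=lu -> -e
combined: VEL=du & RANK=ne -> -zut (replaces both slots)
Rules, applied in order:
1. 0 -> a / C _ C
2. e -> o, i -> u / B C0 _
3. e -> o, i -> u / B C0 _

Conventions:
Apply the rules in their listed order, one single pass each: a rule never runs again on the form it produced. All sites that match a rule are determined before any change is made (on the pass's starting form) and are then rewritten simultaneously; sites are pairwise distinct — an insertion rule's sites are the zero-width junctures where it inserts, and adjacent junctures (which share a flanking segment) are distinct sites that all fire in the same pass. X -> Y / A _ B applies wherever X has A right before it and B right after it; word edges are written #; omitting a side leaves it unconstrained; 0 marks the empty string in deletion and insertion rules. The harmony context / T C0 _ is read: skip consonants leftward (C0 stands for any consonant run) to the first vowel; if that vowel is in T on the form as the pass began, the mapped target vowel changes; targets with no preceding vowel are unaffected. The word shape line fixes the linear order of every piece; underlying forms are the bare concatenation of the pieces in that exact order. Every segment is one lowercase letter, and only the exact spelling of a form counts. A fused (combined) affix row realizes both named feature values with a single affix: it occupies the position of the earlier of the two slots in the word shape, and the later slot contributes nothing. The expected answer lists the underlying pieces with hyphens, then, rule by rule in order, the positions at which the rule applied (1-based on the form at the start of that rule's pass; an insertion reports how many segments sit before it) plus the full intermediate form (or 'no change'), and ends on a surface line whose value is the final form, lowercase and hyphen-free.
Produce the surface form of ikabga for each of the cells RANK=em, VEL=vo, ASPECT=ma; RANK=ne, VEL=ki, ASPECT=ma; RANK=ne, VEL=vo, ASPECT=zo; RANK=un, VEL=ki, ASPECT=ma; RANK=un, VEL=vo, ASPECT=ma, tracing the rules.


cell RANK=em, VEL=vo, ASPECT=ma:
underlying: ikabga-fu-ki-pi
1. 0 -> a / C _ C: inserts after position(s) 4: ikabagafukipi
2. e -> o, i -> u / B C0 _: fires at position(s) 11: ikabagafukupi
3. e -> o, i -> u / B C0 _: fires at position(s) 13: ikabagafukupu
surface: ikabagafukupu

cell RANK=ne, VEL=ki, ASPECT=ma:
underlying: ikabga-to-ta-pi
1. 0 -> a / C _ C: inserts after position(s) 4: ikabagatotapi
2. e -> o, i -> u / B C0 _: fires at position(s) 13: ikabagatotapu
3. e -> o, i -> u / B C0 _: no change
surface: ikabagatotapu

cell RANK=ne, VEL=vo, ASPECT=zo:
underlying: ikabga-fu-ta-ot
1. 0 -> a / C _ C: inserts after position(s) 4: ikabagafutaot
2. e -> o, i -> u / B C0 _: no change
3. e -> o, i -> u / B C0 _: no change
surface: ikabagafutaot

cell RANK=un, VEL=ki, ASPECT=ma:
underlying: ikabga-to-do-pi
1. 0 -> a / C _ C: inserts after position(s) 4: ikabagatodopi
2. e -> o, i -> u / B C0 _: fires at position(s) 13: ikabagatodopu
3. e -> o, i -> u / B C0 _: no change
surface: ikabagatodopu

cell RANK=un, VEL=vo, ASPECT=ma:
underlying: ikabga-fu-do-pi
1. 0 -> a / C _ C: inserts after position(s) 4: ikabagafudopi
2. e -> o, i -> u / B C0 _: fires at position(s) 13: ikabagafudopu
3. e -> o, i -> u / B C0 _: no change
surface: ikabagafudopu


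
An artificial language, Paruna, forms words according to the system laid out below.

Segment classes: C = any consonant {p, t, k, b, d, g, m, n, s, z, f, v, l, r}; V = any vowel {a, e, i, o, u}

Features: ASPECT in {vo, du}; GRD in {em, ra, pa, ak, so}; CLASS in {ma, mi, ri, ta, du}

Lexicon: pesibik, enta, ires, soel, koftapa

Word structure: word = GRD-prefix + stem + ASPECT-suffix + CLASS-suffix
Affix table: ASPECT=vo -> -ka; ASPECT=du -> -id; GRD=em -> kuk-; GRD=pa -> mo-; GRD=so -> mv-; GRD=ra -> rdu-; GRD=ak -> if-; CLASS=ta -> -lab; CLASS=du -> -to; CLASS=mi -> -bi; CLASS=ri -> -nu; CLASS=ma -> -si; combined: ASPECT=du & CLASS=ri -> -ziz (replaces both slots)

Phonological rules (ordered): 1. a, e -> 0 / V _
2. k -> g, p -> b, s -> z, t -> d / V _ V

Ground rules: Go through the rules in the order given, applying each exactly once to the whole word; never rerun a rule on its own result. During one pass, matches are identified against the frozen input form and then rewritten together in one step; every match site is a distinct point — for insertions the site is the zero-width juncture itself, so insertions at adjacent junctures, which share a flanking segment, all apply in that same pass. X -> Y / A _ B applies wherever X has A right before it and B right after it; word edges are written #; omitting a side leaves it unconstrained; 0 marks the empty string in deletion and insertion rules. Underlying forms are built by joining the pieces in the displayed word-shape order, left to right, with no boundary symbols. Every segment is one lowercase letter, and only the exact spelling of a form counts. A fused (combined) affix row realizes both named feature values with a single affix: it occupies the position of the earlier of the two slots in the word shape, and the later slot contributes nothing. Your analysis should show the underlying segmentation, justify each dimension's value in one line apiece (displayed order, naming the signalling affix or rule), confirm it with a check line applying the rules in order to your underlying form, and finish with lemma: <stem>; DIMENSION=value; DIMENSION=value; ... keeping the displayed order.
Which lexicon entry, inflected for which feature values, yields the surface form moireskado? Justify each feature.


underlying: mo-ires-ka-to
ASPECT=vo - signalled by the affix -ka
GRD=pa - signalled by the affix mo-
CLASS=du - signalled by the affix -to
check: moireskato -> moireskato -> moireskado
lemma: ires; ASPECT=vo; GRD=pa; CLASS=du


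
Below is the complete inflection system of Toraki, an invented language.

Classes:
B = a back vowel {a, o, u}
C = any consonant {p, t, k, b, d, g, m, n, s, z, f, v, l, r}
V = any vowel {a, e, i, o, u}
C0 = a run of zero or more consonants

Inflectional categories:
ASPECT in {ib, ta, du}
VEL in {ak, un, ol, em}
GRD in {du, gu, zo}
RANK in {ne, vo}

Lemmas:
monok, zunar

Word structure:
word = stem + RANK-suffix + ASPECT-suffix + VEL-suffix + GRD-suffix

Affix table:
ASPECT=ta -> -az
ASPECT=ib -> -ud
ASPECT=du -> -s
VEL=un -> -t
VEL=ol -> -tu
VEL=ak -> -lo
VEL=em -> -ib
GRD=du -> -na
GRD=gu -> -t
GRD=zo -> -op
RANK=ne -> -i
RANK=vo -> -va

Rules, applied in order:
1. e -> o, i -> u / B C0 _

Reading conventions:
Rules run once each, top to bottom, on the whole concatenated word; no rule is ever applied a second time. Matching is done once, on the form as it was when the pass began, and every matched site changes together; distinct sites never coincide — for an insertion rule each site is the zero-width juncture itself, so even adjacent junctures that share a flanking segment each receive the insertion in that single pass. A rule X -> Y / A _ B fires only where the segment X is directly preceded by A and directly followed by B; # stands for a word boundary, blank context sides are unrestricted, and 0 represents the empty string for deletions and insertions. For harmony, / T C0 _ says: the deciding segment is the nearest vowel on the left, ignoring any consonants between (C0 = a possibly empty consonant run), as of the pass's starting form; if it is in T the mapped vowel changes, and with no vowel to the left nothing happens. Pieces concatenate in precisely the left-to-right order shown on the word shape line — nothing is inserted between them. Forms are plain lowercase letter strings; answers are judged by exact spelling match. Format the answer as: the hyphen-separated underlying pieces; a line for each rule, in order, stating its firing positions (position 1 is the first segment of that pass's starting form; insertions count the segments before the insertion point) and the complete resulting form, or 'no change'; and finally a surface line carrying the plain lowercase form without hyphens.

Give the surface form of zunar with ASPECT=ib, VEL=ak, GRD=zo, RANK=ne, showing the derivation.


underlying: zunar-i-ud-lo-op
1. e -> o, i -> u / B C0 _: fires at position(s) 6: zunaruudloop
surface: zunaruudloop


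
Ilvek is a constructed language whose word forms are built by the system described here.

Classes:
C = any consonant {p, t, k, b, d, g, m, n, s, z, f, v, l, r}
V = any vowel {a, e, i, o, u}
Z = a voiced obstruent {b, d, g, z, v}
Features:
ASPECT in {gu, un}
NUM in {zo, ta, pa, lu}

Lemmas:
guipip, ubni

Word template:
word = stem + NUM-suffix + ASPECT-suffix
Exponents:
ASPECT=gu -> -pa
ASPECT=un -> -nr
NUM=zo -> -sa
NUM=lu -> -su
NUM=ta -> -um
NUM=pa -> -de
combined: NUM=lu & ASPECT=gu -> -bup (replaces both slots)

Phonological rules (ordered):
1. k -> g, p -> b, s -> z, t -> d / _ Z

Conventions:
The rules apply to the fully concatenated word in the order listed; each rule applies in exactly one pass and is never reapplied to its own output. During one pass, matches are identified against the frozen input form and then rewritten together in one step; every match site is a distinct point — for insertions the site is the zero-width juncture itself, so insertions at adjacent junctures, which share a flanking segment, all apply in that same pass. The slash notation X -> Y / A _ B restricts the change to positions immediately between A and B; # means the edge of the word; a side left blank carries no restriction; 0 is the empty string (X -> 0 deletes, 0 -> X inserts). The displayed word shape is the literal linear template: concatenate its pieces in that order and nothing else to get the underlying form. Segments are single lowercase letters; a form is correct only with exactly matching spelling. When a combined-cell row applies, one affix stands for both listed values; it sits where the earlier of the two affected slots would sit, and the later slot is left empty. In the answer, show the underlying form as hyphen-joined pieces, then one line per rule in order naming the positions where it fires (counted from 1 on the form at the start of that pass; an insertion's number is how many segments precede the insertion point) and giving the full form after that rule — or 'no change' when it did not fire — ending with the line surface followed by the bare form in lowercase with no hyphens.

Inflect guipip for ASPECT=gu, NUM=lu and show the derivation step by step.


underlying: guipip-bup
1. k -> g, p -> b, s -> z, t -> d / _ Z: fires at position(s) 6: guipibbup
surface: guipibbup


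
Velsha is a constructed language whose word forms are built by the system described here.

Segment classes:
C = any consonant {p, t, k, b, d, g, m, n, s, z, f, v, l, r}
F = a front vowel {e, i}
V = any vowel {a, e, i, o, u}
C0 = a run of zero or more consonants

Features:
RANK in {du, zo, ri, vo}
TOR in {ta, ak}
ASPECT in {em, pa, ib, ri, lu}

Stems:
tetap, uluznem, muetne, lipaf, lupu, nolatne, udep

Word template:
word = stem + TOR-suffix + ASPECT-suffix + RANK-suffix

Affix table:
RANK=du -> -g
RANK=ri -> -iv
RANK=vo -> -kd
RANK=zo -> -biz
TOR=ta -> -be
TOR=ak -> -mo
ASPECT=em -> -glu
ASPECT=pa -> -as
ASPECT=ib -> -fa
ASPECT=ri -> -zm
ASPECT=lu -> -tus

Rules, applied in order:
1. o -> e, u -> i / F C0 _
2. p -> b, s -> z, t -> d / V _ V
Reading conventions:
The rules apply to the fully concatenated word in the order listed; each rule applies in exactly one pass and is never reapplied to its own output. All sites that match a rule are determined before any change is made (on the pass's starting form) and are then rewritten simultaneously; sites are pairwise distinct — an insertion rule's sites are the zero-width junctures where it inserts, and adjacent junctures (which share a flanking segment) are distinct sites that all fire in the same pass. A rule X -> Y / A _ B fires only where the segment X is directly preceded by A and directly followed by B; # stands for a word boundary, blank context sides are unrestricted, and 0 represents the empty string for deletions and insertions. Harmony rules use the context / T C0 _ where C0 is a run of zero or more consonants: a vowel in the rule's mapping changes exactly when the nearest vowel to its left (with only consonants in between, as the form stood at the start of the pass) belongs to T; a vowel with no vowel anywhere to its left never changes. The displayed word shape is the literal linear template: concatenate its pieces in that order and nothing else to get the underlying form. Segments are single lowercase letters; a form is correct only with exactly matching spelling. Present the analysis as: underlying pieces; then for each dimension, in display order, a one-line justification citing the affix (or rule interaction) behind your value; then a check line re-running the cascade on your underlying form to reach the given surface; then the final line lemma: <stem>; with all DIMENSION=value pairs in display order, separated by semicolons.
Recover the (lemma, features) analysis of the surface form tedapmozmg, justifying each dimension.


underlying: tetap-mo-zm-g
RANK=du - signalled by the affix -g
TOR=ak - signalled by the affix -mo
ASPECT=ri - signalled by the affix -zm
check: tetapmozmg -> tetapmozmg -> tedapmozmg
lemma: tetap; RANK=du; TOR=ak; ASPECT=ri


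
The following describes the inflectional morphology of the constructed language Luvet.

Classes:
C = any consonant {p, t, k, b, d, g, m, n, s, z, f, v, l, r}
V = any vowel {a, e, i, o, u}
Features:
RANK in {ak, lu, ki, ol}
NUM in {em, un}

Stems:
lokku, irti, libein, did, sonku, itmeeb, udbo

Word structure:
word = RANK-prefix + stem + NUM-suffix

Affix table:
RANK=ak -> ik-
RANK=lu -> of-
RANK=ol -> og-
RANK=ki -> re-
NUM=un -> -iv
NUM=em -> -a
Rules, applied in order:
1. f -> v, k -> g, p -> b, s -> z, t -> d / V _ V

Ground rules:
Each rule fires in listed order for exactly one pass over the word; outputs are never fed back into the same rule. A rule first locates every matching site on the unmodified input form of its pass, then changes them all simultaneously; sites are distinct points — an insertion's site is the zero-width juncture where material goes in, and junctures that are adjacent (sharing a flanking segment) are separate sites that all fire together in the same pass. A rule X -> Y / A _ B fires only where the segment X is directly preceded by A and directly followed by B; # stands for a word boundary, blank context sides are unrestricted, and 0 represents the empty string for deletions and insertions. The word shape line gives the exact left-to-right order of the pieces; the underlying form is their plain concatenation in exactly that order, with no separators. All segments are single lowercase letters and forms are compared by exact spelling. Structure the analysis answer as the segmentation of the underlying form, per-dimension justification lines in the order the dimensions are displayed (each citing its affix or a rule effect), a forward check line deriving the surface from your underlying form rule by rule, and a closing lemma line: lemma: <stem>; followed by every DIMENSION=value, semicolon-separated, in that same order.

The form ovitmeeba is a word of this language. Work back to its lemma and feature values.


underlying: of-itmeeb-a
RANK=lu - signalled by the affix of-
NUM=em - signalled by the affix -a
check: ofitmeeba -> ovitmeeba
lemma: itmeeb; RANK=lu; NUM=em


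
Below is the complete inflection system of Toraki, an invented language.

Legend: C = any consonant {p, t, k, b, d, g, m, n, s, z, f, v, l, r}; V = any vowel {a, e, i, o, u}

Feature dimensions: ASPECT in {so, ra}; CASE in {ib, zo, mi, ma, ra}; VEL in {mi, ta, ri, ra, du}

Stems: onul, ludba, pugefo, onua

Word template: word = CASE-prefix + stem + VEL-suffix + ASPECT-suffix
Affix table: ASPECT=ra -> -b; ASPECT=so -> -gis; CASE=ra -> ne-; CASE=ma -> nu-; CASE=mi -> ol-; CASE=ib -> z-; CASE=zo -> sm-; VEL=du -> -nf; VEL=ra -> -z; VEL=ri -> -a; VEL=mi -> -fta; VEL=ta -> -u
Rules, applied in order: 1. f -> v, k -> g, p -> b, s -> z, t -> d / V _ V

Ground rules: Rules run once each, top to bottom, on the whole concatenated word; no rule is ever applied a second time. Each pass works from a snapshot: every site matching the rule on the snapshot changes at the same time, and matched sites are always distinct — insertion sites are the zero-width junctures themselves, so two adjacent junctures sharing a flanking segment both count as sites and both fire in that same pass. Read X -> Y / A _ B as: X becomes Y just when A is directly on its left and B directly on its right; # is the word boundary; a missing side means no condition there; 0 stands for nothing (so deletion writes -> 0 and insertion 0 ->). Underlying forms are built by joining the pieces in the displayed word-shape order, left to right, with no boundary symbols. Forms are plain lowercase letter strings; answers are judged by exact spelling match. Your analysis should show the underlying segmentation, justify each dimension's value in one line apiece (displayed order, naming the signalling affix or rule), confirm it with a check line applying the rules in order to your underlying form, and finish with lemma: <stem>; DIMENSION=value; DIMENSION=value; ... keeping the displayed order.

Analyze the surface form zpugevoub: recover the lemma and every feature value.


underlying: z-pugefo-u-b
ASPECT=ra - signalled by the affix -b
CASE=ib - signalled by the affix z-
VEL=ta - signalled by the affix -u
check: zpugefoub -> zpugevoub
lemma: pugefo; ASPECT=ra; CASE=ib; VEL=ta


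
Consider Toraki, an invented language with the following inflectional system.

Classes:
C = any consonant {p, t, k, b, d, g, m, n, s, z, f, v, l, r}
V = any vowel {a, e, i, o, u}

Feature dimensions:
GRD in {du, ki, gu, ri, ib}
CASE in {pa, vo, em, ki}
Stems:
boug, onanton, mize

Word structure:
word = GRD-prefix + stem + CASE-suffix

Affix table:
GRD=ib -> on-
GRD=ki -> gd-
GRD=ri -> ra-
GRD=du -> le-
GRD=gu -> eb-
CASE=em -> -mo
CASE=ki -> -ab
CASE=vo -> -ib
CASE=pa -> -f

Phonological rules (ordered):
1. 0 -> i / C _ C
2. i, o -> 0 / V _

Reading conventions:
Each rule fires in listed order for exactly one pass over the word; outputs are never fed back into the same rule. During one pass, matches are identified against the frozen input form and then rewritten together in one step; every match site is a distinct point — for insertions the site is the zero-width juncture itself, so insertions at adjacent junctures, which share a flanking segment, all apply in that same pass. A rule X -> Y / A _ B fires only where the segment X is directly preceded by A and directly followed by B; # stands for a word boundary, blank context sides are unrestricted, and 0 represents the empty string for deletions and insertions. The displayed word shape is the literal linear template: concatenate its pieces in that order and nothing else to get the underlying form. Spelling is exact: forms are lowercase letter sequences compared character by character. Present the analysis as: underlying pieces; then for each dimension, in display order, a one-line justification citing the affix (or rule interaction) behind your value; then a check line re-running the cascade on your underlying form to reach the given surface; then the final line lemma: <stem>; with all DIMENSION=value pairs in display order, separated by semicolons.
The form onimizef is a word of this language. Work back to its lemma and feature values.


underlying: on-mize-f
GRD=ib - signalled by the affix on-
CASE=pa - signalled by the affix -f
check: onmizef -> onimizef -> onimizef
lemma: mize; GRD=ib; CASE=pa


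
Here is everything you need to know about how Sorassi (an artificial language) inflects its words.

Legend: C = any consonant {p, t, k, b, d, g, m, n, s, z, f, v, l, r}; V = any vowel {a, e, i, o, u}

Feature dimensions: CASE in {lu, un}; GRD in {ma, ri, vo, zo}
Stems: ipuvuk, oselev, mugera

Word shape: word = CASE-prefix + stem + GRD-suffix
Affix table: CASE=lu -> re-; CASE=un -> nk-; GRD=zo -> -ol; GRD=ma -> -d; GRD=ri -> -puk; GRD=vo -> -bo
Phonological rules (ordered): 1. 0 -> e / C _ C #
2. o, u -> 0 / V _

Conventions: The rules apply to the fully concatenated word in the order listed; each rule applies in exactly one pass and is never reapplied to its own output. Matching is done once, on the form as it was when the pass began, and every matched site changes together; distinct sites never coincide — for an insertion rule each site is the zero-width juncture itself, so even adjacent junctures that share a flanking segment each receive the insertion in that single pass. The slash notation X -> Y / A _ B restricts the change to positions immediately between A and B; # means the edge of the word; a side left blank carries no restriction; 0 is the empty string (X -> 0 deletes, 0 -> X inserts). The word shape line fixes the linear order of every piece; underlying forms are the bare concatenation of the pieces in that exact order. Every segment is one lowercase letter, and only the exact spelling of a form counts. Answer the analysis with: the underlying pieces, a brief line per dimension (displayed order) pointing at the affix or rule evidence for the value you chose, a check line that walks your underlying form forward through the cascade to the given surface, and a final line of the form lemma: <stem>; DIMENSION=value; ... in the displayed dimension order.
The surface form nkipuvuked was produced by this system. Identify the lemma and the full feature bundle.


underlying: nk-ipuvuk-d
CASE=un - signalled by the affix nk-
GRD=ma - signalled by the affix -d
check: nkipuvukd -> nkipuvuked -> nkipuvuked
lemma: ipuvuk; CASE=un; GRD=ma


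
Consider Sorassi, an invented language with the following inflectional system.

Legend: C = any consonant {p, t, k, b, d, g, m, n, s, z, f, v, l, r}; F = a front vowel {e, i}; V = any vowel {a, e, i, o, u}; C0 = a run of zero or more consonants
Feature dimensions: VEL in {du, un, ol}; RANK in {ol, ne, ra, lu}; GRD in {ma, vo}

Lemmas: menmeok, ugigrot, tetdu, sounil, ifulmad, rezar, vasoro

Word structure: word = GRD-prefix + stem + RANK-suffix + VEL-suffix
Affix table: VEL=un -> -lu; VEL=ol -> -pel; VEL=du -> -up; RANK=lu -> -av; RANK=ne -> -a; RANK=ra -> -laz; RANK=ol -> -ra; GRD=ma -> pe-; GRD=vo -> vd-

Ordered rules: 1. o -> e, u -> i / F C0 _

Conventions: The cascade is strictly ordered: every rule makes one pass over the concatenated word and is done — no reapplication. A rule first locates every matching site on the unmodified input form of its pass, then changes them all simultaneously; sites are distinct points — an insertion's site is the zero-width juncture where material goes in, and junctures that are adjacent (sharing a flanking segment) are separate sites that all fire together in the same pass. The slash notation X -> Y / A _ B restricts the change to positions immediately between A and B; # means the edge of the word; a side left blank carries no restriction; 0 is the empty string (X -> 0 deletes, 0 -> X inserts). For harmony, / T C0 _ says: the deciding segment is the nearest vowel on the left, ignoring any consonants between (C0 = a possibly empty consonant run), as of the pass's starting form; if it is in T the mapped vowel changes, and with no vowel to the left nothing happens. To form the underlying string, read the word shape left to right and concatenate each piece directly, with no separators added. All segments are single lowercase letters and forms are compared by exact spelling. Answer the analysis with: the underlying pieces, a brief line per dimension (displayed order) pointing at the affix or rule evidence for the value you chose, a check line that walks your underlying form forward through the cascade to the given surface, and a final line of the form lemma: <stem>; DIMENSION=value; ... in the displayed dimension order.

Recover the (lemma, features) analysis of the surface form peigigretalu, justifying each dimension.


underlying: pe-ugigrot-a-lu
VEL=un - signalled by the affix -lu
RANK=ne - signalled by the affix -a
GRD=ma - signalled by the affix pe-
check: peugigrotalu -> peigigretalu
lemma: ugigrot; VEL=un; RANK=ne; GRD=ma


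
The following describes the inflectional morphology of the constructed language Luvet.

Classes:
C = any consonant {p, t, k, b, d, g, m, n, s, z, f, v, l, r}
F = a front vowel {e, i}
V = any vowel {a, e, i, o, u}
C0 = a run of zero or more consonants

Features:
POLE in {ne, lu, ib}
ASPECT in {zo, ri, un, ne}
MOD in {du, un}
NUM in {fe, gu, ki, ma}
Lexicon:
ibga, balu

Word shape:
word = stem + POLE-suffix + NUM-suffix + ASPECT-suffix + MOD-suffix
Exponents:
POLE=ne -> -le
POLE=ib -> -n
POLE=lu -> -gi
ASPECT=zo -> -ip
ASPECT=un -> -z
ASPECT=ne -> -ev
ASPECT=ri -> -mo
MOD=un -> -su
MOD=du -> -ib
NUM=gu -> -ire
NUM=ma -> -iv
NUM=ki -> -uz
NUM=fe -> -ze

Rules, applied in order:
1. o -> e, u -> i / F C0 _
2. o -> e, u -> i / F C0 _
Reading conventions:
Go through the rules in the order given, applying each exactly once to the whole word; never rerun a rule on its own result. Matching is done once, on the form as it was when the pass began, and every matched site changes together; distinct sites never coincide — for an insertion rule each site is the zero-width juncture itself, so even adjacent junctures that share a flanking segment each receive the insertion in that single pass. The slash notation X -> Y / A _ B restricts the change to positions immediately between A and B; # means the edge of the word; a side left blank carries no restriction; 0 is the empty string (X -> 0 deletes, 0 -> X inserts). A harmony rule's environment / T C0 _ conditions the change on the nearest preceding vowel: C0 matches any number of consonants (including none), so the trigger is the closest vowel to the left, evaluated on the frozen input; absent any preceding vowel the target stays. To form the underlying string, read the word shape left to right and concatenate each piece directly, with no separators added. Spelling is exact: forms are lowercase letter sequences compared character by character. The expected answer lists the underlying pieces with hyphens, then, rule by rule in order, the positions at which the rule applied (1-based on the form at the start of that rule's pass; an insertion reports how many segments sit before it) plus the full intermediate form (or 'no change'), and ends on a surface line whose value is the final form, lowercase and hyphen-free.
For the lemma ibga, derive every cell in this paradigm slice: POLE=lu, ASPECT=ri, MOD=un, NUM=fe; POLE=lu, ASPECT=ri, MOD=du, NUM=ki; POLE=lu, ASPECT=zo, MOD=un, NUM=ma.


cell POLE=lu, ASPECT=ri, MOD=un, NUM=fe:
underlying: ibga-gi-ze-mo-su
1. o -> e, u -> i / F C0 _: fires at position(s) 10: ibgagizemesu
2. o -> e, u -> i / F C0 _: fires at position(s) 12: ibgagizemesi
surface: ibgagizemesi

cell POLE=lu, ASPECT=ri, MOD=du, NUM=ki:
underlying: ibga-gi-uz-mo-ib
1. o -> e, u -> i / F C0 _: fires at position(s) 7: ibgagiizmoib
2. o -> e, u -> i / F C0 _: fires at position(s) 10: ibgagiizmeib
surface: ibgagiizmeib

cell POLE=lu, ASPECT=zo, MOD=un, NUM=ma:
underlying: ibga-gi-iv-ip-su
1. o -> e, u -> i / F C0 _: fires at position(s) 12: ibgagiivipsi
2. o -> e, u -> i / F C0 _: no change
surface: ibgagiivipsi


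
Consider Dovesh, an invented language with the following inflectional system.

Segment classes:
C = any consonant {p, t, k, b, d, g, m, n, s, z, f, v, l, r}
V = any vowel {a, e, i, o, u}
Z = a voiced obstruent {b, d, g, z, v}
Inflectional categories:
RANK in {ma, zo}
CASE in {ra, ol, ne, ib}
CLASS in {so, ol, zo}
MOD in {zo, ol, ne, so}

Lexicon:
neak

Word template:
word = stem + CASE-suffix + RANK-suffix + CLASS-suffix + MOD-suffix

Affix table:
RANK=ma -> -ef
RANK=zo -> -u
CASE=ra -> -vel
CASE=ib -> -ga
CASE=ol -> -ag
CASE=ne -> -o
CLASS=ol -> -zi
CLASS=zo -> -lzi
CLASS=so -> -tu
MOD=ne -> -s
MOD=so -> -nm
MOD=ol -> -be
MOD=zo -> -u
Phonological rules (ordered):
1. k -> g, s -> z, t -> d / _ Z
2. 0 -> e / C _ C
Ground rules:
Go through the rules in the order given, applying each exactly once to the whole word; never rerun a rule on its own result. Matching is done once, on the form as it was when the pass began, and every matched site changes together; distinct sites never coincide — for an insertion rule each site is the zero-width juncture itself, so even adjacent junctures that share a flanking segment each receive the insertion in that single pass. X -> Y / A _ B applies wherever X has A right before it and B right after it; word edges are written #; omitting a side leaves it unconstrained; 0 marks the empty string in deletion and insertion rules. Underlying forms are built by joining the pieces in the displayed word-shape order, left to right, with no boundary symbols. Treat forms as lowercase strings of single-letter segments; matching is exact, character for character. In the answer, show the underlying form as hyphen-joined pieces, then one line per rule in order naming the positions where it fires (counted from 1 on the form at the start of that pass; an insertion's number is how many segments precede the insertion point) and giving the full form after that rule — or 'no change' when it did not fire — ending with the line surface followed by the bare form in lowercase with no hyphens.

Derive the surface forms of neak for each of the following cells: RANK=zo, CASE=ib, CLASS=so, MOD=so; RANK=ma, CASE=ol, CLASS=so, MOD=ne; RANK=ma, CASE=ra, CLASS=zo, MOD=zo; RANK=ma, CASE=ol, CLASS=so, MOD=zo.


cell RANK=zo, CASE=ib, CLASS=so, MOD=so:
underlying: neak-ga-u-tu-nm
1. k -> g, s -> z, t -> d / _ Z: fires at position(s) 4: neaggautunm
2. 0 -> e / C _ C: inserts after position(s) 4, 10: neagegautunem
surface: neagegautunem

cell RANK=ma, CASE=ol, CLASS=so, MOD=ne:
underlying: neak-ag-ef-tu-s
1. k -> g, s -> z, t -> d / _ Z: no change
2. 0 -> e / C _ C: inserts after position(s) 8: neakagefetus
surface: neakagefetus

cell RANK=ma, CASE=ra, CLASS=zo, MOD=zo:
underlying: neak-vel-ef-lzi-u
1. k -> g, s -> z, t -> d / _ Z: fires at position(s) 4: neagveleflziu
2. 0 -> e / C _ C: inserts after position(s) 4, 9, 10: neagevelefeleziu
surface: neagevelefeleziu

cell RANK=ma, CASE=ol, CLASS=so, MOD=zo:
underlying: neak-ag-ef-tu-u
1. k -> g, s -> z, t -> d / _ Z: no change
2. 0 -> e / C _ C: inserts after position(s) 8: neakagefetuu
surface: neakagefetuu


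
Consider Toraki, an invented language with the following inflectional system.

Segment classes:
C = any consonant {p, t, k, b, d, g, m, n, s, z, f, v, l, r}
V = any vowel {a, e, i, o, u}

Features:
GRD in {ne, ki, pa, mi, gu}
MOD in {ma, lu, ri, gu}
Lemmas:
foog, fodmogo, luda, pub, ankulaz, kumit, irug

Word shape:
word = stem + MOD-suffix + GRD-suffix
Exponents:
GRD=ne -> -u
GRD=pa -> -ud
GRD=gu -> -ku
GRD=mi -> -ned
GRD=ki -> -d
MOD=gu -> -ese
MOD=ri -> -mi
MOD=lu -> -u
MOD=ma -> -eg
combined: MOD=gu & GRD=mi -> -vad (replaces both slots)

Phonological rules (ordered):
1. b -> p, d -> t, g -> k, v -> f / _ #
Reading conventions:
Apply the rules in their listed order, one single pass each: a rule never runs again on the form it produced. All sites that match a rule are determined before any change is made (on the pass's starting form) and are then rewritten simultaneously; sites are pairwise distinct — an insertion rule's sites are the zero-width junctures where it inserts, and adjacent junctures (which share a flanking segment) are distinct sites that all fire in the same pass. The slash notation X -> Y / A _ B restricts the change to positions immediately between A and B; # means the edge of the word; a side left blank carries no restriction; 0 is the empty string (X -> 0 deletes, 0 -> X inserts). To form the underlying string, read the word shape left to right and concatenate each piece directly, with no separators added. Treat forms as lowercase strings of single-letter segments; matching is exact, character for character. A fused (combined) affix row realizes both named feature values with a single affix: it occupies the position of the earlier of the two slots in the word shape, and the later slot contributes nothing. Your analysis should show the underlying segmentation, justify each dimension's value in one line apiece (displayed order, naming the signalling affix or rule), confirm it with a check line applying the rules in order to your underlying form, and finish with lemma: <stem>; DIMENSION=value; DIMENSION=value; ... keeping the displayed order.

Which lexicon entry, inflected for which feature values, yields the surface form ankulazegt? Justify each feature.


underlying: ankulaz-eg-d
GRD=ki - signalled by the affix -d
MOD=ma - signalled by the affix -eg
check: ankulazegd -> ankulazegt
lemma: ankulaz; GRD=ki; MOD=ma


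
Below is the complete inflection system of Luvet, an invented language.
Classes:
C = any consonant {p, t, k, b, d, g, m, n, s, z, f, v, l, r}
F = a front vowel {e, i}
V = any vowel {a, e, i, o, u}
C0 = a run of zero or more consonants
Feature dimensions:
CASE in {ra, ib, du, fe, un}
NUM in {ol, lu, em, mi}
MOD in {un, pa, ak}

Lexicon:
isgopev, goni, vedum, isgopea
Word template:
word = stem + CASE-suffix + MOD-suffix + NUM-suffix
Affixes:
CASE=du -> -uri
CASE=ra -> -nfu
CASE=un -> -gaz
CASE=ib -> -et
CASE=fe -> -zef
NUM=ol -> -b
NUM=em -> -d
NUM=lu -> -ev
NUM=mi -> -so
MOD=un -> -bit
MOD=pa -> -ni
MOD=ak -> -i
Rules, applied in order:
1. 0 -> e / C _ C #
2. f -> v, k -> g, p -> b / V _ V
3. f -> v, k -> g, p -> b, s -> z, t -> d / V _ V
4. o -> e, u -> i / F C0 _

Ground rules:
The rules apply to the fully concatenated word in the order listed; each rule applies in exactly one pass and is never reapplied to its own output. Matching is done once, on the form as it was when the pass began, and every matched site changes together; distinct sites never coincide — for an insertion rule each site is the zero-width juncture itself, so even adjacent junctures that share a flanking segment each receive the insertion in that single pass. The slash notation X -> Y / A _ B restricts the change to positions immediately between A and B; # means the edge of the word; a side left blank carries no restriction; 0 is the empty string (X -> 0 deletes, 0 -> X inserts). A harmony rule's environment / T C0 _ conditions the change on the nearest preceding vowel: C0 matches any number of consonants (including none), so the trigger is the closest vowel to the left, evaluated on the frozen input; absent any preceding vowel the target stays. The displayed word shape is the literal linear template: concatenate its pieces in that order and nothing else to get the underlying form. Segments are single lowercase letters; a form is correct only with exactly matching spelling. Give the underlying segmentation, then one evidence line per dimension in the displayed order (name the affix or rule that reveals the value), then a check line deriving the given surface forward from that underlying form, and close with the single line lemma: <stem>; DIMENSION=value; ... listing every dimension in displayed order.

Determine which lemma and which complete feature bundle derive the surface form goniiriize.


underlying: goni-uri-i-so
CASE=du - signalled by the affix -uri
NUM=mi - signalled by the affix -so
MOD=ak - signalled by the affix -i
check: goniuriiso -> goniuriiso -> goniuriiso -> goniuriizo -> goniiriize
lemma: goni; CASE=du; NUM=mi; MOD=ak


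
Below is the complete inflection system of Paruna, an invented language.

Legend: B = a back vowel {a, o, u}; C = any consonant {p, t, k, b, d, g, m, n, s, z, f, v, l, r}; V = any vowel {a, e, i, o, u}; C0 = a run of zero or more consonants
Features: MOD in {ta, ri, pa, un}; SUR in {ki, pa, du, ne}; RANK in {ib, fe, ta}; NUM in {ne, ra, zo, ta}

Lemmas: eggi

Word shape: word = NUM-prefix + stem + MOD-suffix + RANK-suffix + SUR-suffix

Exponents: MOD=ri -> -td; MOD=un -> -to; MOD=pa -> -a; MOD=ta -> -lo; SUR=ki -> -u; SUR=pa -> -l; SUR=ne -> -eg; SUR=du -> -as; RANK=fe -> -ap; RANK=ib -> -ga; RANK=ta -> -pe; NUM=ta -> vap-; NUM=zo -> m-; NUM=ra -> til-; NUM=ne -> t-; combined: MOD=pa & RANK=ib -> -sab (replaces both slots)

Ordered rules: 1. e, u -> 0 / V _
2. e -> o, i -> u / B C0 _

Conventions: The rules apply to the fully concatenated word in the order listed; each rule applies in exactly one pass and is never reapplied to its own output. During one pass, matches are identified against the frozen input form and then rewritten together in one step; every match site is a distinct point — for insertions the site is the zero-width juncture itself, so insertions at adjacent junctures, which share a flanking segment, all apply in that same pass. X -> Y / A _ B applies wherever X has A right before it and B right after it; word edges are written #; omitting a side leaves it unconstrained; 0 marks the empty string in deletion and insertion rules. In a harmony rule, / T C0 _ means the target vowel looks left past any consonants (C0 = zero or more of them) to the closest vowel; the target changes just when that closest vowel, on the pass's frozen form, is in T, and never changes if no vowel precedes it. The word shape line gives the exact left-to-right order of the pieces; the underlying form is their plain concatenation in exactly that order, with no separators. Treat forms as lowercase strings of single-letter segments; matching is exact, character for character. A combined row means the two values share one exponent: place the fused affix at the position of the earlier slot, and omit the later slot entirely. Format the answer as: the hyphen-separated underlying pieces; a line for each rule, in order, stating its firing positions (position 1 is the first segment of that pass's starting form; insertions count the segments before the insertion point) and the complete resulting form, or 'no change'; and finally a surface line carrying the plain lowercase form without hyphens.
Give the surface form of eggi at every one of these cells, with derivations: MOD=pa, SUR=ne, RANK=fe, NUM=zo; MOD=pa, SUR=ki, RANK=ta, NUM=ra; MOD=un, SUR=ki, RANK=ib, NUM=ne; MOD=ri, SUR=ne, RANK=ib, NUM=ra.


cell MOD=pa, SUR=ne, RANK=fe, NUM=zo:
underlying: m-eggi-a-ap-eg
1. e, u -> 0 / V _: no change
2. e -> o, i -> u / B C0 _: fires at position(s) 9: meggiaapog
surface: meggiaapog

cell MOD=pa, SUR=ki, RANK=ta, NUM=ra:
underlying: til-eggi-a-pe-u
1. e, u -> 0 / V _: fires at position(s) 11: tileggiape
2. e -> o, i -> u / B C0 _: fires at position(s) 10: tileggiapo
surface: tileggiapo

cell MOD=un, SUR=ki, RANK=ib, NUM=ne:
underlying: t-eggi-to-ga-u
1. e, u -> 0 / V _: fires at position(s) 10: teggitoga
2. e -> o, i -> u / B C0 _: no change
surface: teggitoga

cell MOD=ri, SUR=ne, RANK=ib, NUM=ra:
underlying: til-eggi-td-ga-eg
1. e, u -> 0 / V _: fires at position(s) 12: tileggitdgag
2. e -> o, i -> u / B C0 _: no change
surface: tileggitdgag


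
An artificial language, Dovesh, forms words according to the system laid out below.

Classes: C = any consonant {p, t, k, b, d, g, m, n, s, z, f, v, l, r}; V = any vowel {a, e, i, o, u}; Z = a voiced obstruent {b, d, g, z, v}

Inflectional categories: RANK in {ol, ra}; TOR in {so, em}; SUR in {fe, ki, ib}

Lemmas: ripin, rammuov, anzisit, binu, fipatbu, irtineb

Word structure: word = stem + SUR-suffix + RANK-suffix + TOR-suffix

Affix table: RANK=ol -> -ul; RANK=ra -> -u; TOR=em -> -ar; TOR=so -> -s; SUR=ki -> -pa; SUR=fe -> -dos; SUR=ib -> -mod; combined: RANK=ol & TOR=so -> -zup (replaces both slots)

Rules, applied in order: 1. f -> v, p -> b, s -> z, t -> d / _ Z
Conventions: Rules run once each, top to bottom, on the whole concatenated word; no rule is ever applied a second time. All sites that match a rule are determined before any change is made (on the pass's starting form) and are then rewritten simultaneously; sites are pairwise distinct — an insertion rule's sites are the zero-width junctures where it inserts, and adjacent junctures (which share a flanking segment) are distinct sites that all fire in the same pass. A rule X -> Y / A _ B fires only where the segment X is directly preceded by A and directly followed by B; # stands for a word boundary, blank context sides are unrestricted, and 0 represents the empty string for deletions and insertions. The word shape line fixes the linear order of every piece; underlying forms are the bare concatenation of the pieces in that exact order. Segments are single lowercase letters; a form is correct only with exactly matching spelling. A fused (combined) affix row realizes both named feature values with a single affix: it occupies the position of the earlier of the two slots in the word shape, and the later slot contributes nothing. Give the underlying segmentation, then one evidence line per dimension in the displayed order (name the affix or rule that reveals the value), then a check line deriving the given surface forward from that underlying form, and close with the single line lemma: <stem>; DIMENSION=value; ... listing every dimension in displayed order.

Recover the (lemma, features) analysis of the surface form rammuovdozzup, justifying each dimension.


underlying: rammuov-dos-zup
RANK=ol - signalled by the combined affix row
TOR=so - signalled by the combined affix row
SUR=fe - signalled by the affix -dos
check: rammuovdoszup -> rammuovdozzup
lemma: rammuov; RANK=ol; TOR=so; SUR=fe
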